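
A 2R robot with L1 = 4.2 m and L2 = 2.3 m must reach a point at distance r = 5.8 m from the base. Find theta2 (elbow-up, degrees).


cos(theta2) = (r^2 - L1^2 - L2^2) / (2*L1*L2)
cos(theta2) = (33.64 - 17.64 - 5.29) / 19.32
cos(theta2) = 0.554348
theta2 = 56.3342 degrees


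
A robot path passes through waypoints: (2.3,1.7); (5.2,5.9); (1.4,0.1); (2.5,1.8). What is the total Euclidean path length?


Segment lengths:
  seg1 = sqrt((2.9)^2 + (4.2)^2) = 5.1039
  seg2 = sqrt((-3.8)^2 + (-5.8)^2) = 6.934
  seg3 = sqrt((1.1)^2 + (1.7)^2) = 2.0248
Total = 14.0627


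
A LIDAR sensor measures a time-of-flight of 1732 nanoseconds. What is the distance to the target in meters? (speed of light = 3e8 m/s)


tof = 1732 ns = 1.732e-06 s
dist = c * tof / 2
= 3e8 * 1.732e-06 / 2
= 259.8 m


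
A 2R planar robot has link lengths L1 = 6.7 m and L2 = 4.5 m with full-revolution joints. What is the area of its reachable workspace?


r_max = L1 + L2 = 11.2 m
r_min = |L1 - L2| = 2.2 m
Area = pi*(r_max^2 - r_min^2)
= pi*(125.44 - 4.84)
= pi * 120.6
= 378.8761 m^2


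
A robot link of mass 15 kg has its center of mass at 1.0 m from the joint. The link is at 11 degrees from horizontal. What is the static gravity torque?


tau = m*g*L*cos(angle)
= 15 * 9.81 * 1.0 * cos(11 deg)
= 15 * 9.81 * 1.0 * 0.9816
= 144.4464 Nm


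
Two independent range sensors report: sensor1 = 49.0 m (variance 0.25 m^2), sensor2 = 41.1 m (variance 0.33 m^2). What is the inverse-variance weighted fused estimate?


w1 = (1/var1) / (1/var1 + 1/var2)
   = 4.0 / (4.0 + 3.0303) = 0.569
w2 = 1 - w1 = 0.431
fused = w1*s1 + w2*s2 = 27.8793 + 17.7155
= 45.5948 m


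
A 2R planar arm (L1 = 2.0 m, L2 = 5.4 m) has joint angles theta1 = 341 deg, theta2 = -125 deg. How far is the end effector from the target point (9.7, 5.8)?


End effector via forward kinematics:
x = L1*cos(t1) + L2*cos(t1+t2) = -2.4777
y = L1*sin(t1) + L2*sin(t1+t2) = -3.8252
Distance to target:
d = sqrt((9.7 - -2.4777)^2 + (5.8 - -3.8252)^2)
= sqrt(148.2953 + 92.644)
= 15.5222 m


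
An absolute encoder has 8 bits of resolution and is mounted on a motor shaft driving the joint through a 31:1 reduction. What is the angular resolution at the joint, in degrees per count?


counts = 2^8 = 256
effective counts at joint = 256 * 31 = 7936
resolution = 360 / 7936
= 0.0454 deg/count


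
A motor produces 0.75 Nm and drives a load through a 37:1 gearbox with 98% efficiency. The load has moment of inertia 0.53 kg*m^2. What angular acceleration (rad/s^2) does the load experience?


tau_out = tau_motor * N * eta
= 0.75 * 37 * 0.98 = 27.195 Nm
alpha = tau_out / I = 27.195 / 0.53
= 51.3113 rad/s^2


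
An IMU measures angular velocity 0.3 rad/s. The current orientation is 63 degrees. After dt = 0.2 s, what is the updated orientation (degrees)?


delta_theta = w * dt = 0.3 * 0.2 = 0.06 rad
= 3.4377 deg
theta_new = 63 + 3.4377 = 66.4377 deg


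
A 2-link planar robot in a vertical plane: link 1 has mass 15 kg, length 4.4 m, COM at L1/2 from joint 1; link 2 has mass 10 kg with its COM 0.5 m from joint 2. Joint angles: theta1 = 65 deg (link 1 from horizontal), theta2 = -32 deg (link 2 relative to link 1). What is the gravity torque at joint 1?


Horizontal distance from joint 1 to link-1 COM:
  x_c1 = (L1/2)*cos(t1) = 2.2 * 0.4226 = 0.9298 m
Horizontal distance from joint 1 to link-2 COM:
  x_c2 = L1*cos(t1) + Lc2*cos(t1+t2)
       = 4.4*0.4226 + 0.5*0.8387 = 2.2789 m
tau1 = m1*g*x_c1 + m2*g*x_c2
     = 15*9.81*0.9298 + 10*9.81*2.2789
     = 136.8142 + 223.5557
     = 360.3699 Nm


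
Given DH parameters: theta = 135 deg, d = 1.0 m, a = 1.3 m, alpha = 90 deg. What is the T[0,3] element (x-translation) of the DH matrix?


T[0,3] = a * cos(theta)
= 1.3 * cos(135 deg)
= 1.3 * -0.7071
= -0.9192


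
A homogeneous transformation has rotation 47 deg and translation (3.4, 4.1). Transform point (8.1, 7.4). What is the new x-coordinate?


x' = cos(theta)*px - sin(theta)*py + tx
= 0.682*8.1 - 0.7314*7.4 + 3.4
= 3.5122


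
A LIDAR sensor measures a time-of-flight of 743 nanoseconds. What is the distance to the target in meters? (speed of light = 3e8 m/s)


tof = 743 ns = 7.43e-07 s
dist = c * tof / 2
= 3e8 * 7.43e-07 / 2
= 111.45 m


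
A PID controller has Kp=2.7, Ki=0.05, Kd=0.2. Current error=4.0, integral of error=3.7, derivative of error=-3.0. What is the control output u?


u = Kp*e + Ki*int(e) + Kd*de/dt
= 2.7*4.0 + 0.05*3.7 + 0.2*(-3.0)
= 10.8 + 0.185 + -0.6
= 10.385


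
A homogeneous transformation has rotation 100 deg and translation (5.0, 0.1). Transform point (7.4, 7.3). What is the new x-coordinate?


x' = cos(theta)*px - sin(theta)*py + tx
= -0.1736*7.4 - 0.9848*7.3 + 5.0
= -3.4741


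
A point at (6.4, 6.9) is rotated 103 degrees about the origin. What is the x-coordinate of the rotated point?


x' = x*cos(theta) - y*sin(theta)
cos(103 deg) = -0.225, sin(103 deg) = 0.9744
x' = 6.4 * -0.225 - 6.9 * 0.9744
= -1.4397 - 6.7232
= -8.1628


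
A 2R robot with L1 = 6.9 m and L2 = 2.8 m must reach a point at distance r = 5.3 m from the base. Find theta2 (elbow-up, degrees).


cos(theta2) = (r^2 - L1^2 - L2^2) / (2*L1*L2)
cos(theta2) = (28.09 - 47.61 - 7.84) / 38.64
cos(theta2) = -0.708075
theta2 = 135.0785 degrees


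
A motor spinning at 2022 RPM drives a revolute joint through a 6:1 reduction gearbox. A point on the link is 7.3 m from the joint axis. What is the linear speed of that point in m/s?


omega_motor = 2022 * 2*pi/60 = 211.7433 rad/s
omega_joint = omega_motor / 6 = 35.2906 rad/s
v = omega_joint * r = 35.2906 * 7.3
= 257.6211 m/s


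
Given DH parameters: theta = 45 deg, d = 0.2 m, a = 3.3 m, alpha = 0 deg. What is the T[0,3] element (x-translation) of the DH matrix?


T[0,3] = a * cos(theta)
= 3.3 * cos(45 deg)
= 3.3 * 0.7071
= 2.3335


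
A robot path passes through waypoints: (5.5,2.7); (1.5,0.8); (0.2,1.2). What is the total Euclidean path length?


Segment lengths:
  seg1 = sqrt((-4.0)^2 + (-1.9)^2) = 4.4283
  seg2 = sqrt((-1.3)^2 + (0.4)^2) = 1.3601
Total = 5.7885


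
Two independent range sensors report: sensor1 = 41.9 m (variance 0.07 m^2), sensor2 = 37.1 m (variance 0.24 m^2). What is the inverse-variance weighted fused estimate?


w1 = (1/var1) / (1/var1 + 1/var2)
   = 14.2857 / (14.2857 + 4.1667) = 0.7742
w2 = 1 - w1 = 0.2258
fused = w1*s1 + w2*s2 = 32.4387 + 8.3774
= 40.8161 m


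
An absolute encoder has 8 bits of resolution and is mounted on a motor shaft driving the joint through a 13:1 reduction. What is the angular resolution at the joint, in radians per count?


counts = 2^8 = 256
effective counts at joint = 256 * 13 = 3328
resolution = 2*pi / 3328
= 0.0019 rad/count


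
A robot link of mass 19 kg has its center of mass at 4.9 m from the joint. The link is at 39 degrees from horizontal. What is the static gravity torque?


tau = m*g*L*cos(angle)
= 19 * 9.81 * 4.9 * cos(39 deg)
= 19 * 9.81 * 4.9 * 0.7771
= 709.776 Nm


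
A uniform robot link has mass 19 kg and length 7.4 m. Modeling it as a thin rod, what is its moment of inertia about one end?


I = (1/3) * m * L^2
= (1/3) * 19 * 7.4^2
= 0.333333 * 19 * 54.76
= 346.8133 kg*m^2


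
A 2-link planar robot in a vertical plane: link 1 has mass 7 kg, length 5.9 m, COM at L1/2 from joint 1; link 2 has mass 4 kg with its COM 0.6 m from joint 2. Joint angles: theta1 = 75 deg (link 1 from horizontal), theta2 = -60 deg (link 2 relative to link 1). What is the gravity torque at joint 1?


Horizontal distance from joint 1 to link-1 COM:
  x_c1 = (L1/2)*cos(t1) = 2.95 * 0.2588 = 0.7635 m
Horizontal distance from joint 1 to link-2 COM:
  x_c2 = L1*cos(t1) + Lc2*cos(t1+t2)
       = 5.9*0.2588 + 0.6*0.9659 = 2.1066 m
tau1 = m1*g*x_c1 + m2*g*x_c2
     = 7*9.81*0.7635 + 4*9.81*2.1066
     = 52.4307 + 82.6625
     = 135.0932 Nm


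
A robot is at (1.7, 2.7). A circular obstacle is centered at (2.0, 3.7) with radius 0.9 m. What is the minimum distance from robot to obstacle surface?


center_dist = sqrt((1.7-2.0)^2 + (2.7-3.7)^2)
= sqrt(0.09 + 1.0)
= 1.044
min_dist = center_dist - radius = 1.044 - 0.9 = 0.144 m


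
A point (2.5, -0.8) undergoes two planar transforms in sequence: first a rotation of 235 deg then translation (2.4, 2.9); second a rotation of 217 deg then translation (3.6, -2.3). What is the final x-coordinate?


After transform 1:
x1 = cos(235)*2.5 - sin(235)*-0.8 + 2.4 = 0.3107
y1 = sin(235)*2.5 + cos(235)*-0.8 + 2.9 = 1.311
After transform 2:
x2 = cos(217)*0.3107 - sin(217)*1.311 + 3.6
= 4.1408


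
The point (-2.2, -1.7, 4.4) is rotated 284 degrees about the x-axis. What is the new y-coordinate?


Rotation about x-axis: y' = y*cos(theta) - z*sin(theta)
= -1.7 * 0.2419 - 4.4 * -0.9703
= 3.858


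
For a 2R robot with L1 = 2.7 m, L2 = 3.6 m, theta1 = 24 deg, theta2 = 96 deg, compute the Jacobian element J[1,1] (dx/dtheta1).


J[1,1] = -L1*sin(t1) - L2*sin(t1+t2)
= -2.7*sin(24) - 3.6*sin(120)
= -4.2159


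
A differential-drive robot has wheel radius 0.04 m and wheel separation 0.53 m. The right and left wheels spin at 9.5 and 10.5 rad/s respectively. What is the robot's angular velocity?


vR = r*wR = 0.04*9.5 = 0.38 m/s
vL = r*wL = 0.04*10.5 = 0.42 m/s
v = (vR+vL)/2 = 0.4 m/s
omega = (vR-vL)/L = -0.0755 rad/s
angular velocity = -0.0755 rad/s


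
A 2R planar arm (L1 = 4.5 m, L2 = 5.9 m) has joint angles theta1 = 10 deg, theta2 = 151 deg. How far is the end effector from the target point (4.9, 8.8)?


End effector via forward kinematics:
x = L1*cos(t1) + L2*cos(t1+t2) = -1.1469
y = L1*sin(t1) + L2*sin(t1+t2) = 2.7023
Distance to target:
d = sqrt((4.9 - -1.1469)^2 + (8.8 - 2.7023)^2)
= sqrt(36.5653 + 37.1823)
= 8.5876 m


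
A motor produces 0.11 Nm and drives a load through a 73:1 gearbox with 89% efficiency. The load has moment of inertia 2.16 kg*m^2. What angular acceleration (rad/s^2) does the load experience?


tau_out = tau_motor * N * eta
= 0.11 * 73 * 0.89 = 7.1467 Nm
alpha = tau_out / I = 7.1467 / 2.16
= 3.3087 rad/s^2


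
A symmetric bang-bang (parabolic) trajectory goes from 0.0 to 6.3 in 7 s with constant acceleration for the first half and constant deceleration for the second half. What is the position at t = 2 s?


Symmetric rest-to-rest: each phase covers (pf-p0)/2 in time T/2. 0.5*a*(T/2)^2 = (pf-p0)/2 => a = 4*(pf-p0)/T^2
a = 4*(6.3-0.0)/7^2 = 0.5143
t = 2 is in the acceleration phase (t <= T/2).
p = p0 + 0.5*a*t^2 = 0.0 + 0.5*0.5143*2^2
= 1.0286


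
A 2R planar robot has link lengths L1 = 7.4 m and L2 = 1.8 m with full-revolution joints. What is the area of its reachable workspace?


r_max = L1 + L2 = 9.2 m
r_min = |L1 - L2| = 5.6 m
Area = pi*(r_max^2 - r_min^2)
= pi*(84.64 - 31.36)
= pi * 53.28
= 167.3841 m^2


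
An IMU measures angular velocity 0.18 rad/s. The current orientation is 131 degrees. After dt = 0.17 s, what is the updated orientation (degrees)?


delta_theta = w * dt = 0.18 * 0.17 = 0.0306 rad
= 1.7533 deg
theta_new = 131 + 1.7533 = 132.7533 deg


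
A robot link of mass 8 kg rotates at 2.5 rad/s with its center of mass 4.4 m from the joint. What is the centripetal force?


F = m * omega^2 * r
= 8 * 2.5^2 * 4.4
= 8 * 6.25 * 4.4
= 220.0 N


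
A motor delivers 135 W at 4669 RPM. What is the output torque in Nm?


omega = 4669 * 2*pi/60 = 488.9365 rad/s
tau = P / omega = 135 / 488.9365
= 0.2761 Nm


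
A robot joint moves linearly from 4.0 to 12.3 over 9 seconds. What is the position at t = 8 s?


s = t/T = 8/9 = 0.8889
p(t) = p0 + (pf-p0)*s
= 4.0 + (12.3 - 4.0) * 0.8889
= 11.3778


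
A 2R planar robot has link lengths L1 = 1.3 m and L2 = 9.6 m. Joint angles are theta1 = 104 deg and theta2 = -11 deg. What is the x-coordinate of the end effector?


Convert angles to radians: theta1 = 1.8151, theta2 = -0.192
x = L1*cos(theta1) + L2*cos(theta1+theta2)
x = -0.3145 + -0.5024
x = -0.8169


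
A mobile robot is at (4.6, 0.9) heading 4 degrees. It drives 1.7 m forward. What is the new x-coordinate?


x_new = x0 + d*cos(theta)
= 4.6 + 1.7*cos(4)
= 4.6 + 1.6959
= 6.2959


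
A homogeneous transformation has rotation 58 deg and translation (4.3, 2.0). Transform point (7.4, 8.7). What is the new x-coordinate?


x' = cos(theta)*px - sin(theta)*py + tx
= 0.5299*7.4 - 0.848*8.7 + 4.3
= 0.8434


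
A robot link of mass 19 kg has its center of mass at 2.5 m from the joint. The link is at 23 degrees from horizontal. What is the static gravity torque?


tau = m*g*L*cos(angle)
= 19 * 9.81 * 2.5 * cos(23 deg)
= 19 * 9.81 * 2.5 * 0.9205
= 428.9322 Nm


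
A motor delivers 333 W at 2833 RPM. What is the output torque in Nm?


omega = 2833 * 2*pi/60 = 296.6711 rad/s
tau = P / omega = 333 / 296.6711
= 1.1225 Nm


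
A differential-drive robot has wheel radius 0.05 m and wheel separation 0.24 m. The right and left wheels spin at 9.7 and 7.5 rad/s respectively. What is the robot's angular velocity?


vR = r*wR = 0.05*9.7 = 0.485 m/s
vL = r*wL = 0.05*7.5 = 0.375 m/s
v = (vR+vL)/2 = 0.43 m/s
omega = (vR-vL)/L = 0.4583 rad/s
angular velocity = 0.4583 rad/s


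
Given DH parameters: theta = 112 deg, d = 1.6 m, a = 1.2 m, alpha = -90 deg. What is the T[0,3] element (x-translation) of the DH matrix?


T[0,3] = a * cos(theta)
= 1.2 * cos(112 deg)
= 1.2 * -0.3746
= -0.4495


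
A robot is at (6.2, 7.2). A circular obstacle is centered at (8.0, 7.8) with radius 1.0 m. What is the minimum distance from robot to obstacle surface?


center_dist = sqrt((6.2-8.0)^2 + (7.2-7.8)^2)
= sqrt(3.24 + 0.36)
= 1.8974
min_dist = center_dist - radius = 1.8974 - 1.0 = 0.8974 m


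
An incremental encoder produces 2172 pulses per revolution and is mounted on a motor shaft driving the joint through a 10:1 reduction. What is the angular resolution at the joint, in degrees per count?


counts per rev = 2172
effective counts at joint = 2172 * 10 = 21720
resolution = 360 / 21720
= 0.0166 deg/count


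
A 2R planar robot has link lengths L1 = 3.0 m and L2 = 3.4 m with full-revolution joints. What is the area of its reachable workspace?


r_max = L1 + L2 = 6.4 m
r_min = |L1 - L2| = 0.4 m
Area = pi*(r_max^2 - r_min^2)
= pi*(40.96 - 0.16)
= pi * 40.8
= 128.177 m^2


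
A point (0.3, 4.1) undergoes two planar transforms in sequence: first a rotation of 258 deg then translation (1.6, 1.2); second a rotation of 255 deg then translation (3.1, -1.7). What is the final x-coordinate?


After transform 1:
x1 = cos(258)*0.3 - sin(258)*4.1 + 1.6 = 5.548
y1 = sin(258)*0.3 + cos(258)*4.1 + 1.2 = 0.0541
After transform 2:
x2 = cos(255)*5.548 - sin(255)*0.0541 + 3.1
= 1.7163


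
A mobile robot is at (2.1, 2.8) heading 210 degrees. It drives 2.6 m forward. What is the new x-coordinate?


x_new = x0 + d*cos(theta)
= 2.1 + 2.6*cos(210)
= 2.1 + -2.2517
= -0.1517


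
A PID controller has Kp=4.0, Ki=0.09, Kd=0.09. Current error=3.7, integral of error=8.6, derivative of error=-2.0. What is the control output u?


u = Kp*e + Ki*int(e) + Kd*de/dt
= 4.0*3.7 + 0.09*8.6 + 0.09*(-2.0)
= 14.8 + 0.774 + -0.18
= 15.394


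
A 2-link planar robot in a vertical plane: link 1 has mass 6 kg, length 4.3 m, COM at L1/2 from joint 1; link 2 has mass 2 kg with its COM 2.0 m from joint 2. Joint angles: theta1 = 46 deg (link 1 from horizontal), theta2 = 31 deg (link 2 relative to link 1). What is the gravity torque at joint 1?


Horizontal distance from joint 1 to link-1 COM:
  x_c1 = (L1/2)*cos(t1) = 2.15 * 0.6947 = 1.4935 m
Horizontal distance from joint 1 to link-2 COM:
  x_c2 = L1*cos(t1) + Lc2*cos(t1+t2)
       = 4.3*0.6947 + 2.0*0.225 = 3.4369 m
tau1 = m1*g*x_c1 + m2*g*x_c2
     = 6*9.81*1.4935 + 2*9.81*3.4369
     = 87.9083 + 67.4326
     = 155.3409 Nm


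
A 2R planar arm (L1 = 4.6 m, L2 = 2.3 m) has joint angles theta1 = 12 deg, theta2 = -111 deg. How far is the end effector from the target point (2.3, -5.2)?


End effector via forward kinematics:
x = L1*cos(t1) + L2*cos(t1+t2) = 4.1397
y = L1*sin(t1) + L2*sin(t1+t2) = -1.3153
Distance to target:
d = sqrt((2.3 - 4.1397)^2 + (-5.2 - -1.3153)^2)
= sqrt(3.3844 + 15.091)
= 4.2983 m


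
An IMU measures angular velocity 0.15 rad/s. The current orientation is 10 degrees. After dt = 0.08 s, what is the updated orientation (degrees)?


delta_theta = w * dt = 0.15 * 0.08 = 0.012 rad
= 0.6875 deg
theta_new = 10 + 0.6875 = 10.6875 deg


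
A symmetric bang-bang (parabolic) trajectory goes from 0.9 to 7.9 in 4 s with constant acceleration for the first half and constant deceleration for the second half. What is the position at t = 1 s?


Symmetric rest-to-rest: each phase covers (pf-p0)/2 in time T/2. 0.5*a*(T/2)^2 = (pf-p0)/2 => a = 4*(pf-p0)/T^2
a = 4*(7.9-0.9)/4^2 = 1.75
t = 1 is in the acceleration phase (t <= T/2).
p = p0 + 0.5*a*t^2 = 0.9 + 0.5*1.75*1^2
= 1.775


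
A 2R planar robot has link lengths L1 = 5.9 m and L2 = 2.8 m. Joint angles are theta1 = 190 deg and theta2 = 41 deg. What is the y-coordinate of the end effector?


Convert angles to radians: theta1 = 3.3161, theta2 = 0.7156
y = L1*sin(theta1) + L2*sin(theta1+theta2)
y = -1.0245 + -2.176
y = -3.2005


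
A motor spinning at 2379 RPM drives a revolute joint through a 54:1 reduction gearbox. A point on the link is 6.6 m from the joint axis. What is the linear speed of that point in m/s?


omega_motor = 2379 * 2*pi/60 = 249.1283 rad/s
omega_joint = omega_motor / 54 = 4.6135 rad/s
v = omega_joint * r = 4.6135 * 6.6
= 30.449 m/s


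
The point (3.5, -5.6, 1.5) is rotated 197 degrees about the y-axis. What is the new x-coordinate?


Rotation about y-axis: x' = x*cos(theta) + z*sin(theta)
= 3.5 * -0.9563 + 1.5 * -0.2924
= -3.7856


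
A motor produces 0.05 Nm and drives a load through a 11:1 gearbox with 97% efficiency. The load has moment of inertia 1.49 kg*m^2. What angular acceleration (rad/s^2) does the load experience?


tau_out = tau_motor * N * eta
= 0.05 * 11 * 0.97 = 0.5335 Nm
alpha = tau_out / I = 0.5335 / 1.49
= 0.3581 rad/s^2


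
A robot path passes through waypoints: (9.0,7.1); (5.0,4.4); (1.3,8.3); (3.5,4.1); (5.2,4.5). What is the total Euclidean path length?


Segment lengths:
  seg1 = sqrt((-4.0)^2 + (-2.7)^2) = 4.826
  seg2 = sqrt((-3.7)^2 + (3.9)^2) = 5.3759
  seg3 = sqrt((2.2)^2 + (-4.2)^2) = 4.7413
  seg4 = sqrt((1.7)^2 + (0.4)^2) = 1.7464
Total = 16.6896


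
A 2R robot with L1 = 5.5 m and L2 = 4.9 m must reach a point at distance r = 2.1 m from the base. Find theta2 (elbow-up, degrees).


cos(theta2) = (r^2 - L1^2 - L2^2) / (2*L1*L2)
cos(theta2) = (4.41 - 30.25 - 24.01) / 53.9
cos(theta2) = -0.924861
theta2 = 157.6474 degrees


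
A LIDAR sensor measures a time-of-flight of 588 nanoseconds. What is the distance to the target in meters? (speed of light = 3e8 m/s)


tof = 588 ns = 5.88e-07 s
dist = c * tof / 2
= 3e8 * 5.88e-07 / 2
= 88.2 m


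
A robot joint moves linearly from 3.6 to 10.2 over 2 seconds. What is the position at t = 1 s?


s = t/T = 1/2 = 0.5
p(t) = p0 + (pf-p0)*s
= 3.6 + (10.2 - 3.6) * 0.5
= 6.9


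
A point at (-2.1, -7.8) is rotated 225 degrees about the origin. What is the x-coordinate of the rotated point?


x' = x*cos(theta) - y*sin(theta)
cos(225 deg) = -0.7071, sin(225 deg) = -0.7071
x' = -2.1 * -0.7071 - -7.8 * -0.7071
= 1.4849 - 5.5154
= -4.0305


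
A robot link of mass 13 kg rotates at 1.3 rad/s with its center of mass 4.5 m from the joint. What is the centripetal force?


F = m * omega^2 * r
= 13 * 1.3^2 * 4.5
= 13 * 1.69 * 4.5
= 98.865 N


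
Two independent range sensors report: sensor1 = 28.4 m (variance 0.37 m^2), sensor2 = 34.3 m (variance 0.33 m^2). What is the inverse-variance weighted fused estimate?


w1 = (1/var1) / (1/var1 + 1/var2)
   = 2.7027 / (2.7027 + 3.0303) = 0.4714
w2 = 1 - w1 = 0.5286
fused = w1*s1 + w2*s2 = 13.3886 + 18.13
= 31.5186 m


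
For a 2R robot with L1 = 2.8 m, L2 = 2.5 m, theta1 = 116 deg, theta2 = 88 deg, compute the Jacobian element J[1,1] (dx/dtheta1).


J[1,1] = -L1*sin(t1) - L2*sin(t1+t2)
= -2.8*sin(116) - 2.5*sin(204)
= -1.4998


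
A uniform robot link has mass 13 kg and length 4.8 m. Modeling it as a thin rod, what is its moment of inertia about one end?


I = (1/3) * m * L^2
= (1/3) * 13 * 4.8^2
= 0.333333 * 13 * 23.04
= 99.84 kg*m^2


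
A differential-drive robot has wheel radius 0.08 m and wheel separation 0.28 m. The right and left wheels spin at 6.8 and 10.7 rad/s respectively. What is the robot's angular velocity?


vR = r*wR = 0.08*6.8 = 0.544 m/s
vL = r*wL = 0.08*10.7 = 0.856 m/s
v = (vR+vL)/2 = 0.7 m/s
omega = (vR-vL)/L = -1.1143 rad/s
angular velocity = -1.1143 rad/s


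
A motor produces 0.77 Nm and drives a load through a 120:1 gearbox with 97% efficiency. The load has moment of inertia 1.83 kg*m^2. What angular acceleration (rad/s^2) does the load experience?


tau_out = tau_motor * N * eta
= 0.77 * 120 * 0.97 = 89.628 Nm
alpha = tau_out / I = 89.628 / 1.83
= 48.977 rad/s^2


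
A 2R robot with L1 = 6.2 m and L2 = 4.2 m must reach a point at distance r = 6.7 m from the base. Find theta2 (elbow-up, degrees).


cos(theta2) = (r^2 - L1^2 - L2^2) / (2*L1*L2)
cos(theta2) = (44.89 - 38.44 - 17.64) / 52.08
cos(theta2) = -0.214862
theta2 = 102.4074 degrees


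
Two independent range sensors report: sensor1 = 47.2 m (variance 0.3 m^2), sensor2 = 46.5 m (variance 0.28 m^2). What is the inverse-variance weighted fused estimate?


w1 = (1/var1) / (1/var1 + 1/var2)
   = 3.3333 / (3.3333 + 3.5714) = 0.4828
w2 = 1 - w1 = 0.5172
fused = w1*s1 + w2*s2 = 22.7862 + 24.0517
= 46.8379 m


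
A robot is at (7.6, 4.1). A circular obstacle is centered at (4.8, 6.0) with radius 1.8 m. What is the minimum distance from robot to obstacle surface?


center_dist = sqrt((7.6-4.8)^2 + (4.1-6.0)^2)
= sqrt(7.84 + 3.61)
= 3.3838
min_dist = center_dist - radius = 3.3838 - 1.8 = 1.5838 m


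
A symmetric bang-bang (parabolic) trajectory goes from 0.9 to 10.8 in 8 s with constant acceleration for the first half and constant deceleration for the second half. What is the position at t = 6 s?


Symmetric rest-to-rest: each phase covers (pf-p0)/2 in time T/2. 0.5*a*(T/2)^2 = (pf-p0)/2 => a = 4*(pf-p0)/T^2
a = 4*(10.8-0.9)/8^2 = 0.6188
t = 6 is in the deceleration phase (t > T/2).
p = pf - 0.5*a*(T-t)^2 = 10.8 - 0.5*0.6188*2^2
= 9.5625


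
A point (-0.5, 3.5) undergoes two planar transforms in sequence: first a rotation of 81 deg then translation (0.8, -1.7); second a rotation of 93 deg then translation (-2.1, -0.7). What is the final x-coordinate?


After transform 1:
x1 = cos(81)*-0.5 - sin(81)*3.5 + 0.8 = -2.7351
y1 = sin(81)*-0.5 + cos(81)*3.5 + -1.7 = -1.6463
After transform 2:
x2 = cos(93)*-2.7351 - sin(93)*-1.6463 + -2.1
= -0.3128


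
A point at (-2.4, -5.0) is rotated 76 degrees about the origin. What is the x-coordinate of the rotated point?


x' = x*cos(theta) - y*sin(theta)
cos(76 deg) = 0.2419, sin(76 deg) = 0.9703
x' = -2.4 * 0.2419 - -5.0 * 0.9703
= -0.5806 - -4.8515
= 4.2709


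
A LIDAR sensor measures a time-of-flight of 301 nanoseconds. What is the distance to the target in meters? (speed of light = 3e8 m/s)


tof = 301 ns = 3.01e-07 s
dist = c * tof / 2
= 3e8 * 3.01e-07 / 2
= 45.15 m


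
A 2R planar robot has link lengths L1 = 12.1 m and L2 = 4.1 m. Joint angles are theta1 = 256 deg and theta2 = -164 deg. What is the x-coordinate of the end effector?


Convert angles to radians: theta1 = 4.468, theta2 = -2.8623
x = L1*cos(theta1) + L2*cos(theta1+theta2)
x = -2.9273 + -0.1431
x = -3.0703


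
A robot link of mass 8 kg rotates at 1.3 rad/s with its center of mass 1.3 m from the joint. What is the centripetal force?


F = m * omega^2 * r
= 8 * 1.3^2 * 1.3
= 8 * 1.69 * 1.3
= 17.576 N


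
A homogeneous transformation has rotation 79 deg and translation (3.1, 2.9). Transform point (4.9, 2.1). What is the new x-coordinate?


x' = cos(theta)*px - sin(theta)*py + tx
= 0.1908*4.9 - 0.9816*2.1 + 3.1
= 1.9735


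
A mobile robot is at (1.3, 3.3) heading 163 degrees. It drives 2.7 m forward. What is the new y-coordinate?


y_new = y0 + d*sin(theta)
= 3.3 + 2.7*sin(163)
= 3.3 + 0.7894
= 4.0894


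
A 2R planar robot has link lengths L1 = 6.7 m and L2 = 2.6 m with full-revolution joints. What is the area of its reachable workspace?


r_max = L1 + L2 = 9.3 m
r_min = |L1 - L2| = 4.1 m
Area = pi*(r_max^2 - r_min^2)
= pi*(86.49 - 16.81)
= pi * 69.68
= 218.9062 m^2


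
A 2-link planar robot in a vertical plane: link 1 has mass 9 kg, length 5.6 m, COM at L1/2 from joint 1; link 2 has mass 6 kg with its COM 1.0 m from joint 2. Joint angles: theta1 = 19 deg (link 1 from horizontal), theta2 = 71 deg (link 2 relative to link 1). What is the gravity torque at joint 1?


Horizontal distance from joint 1 to link-1 COM:
  x_c1 = (L1/2)*cos(t1) = 2.8 * 0.9455 = 2.6475 m
Horizontal distance from joint 1 to link-2 COM:
  x_c2 = L1*cos(t1) + Lc2*cos(t1+t2)
       = 5.6*0.9455 + 1.0*0.0 = 5.2949 m
tau1 = m1*g*x_c1 + m2*g*x_c2
     = 9*9.81*2.6475 + 6*9.81*5.2949
     = 233.7435 + 311.6581
     = 545.4016 Nm


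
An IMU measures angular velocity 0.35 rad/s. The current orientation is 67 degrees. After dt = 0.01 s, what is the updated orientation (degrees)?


delta_theta = w * dt = 0.35 * 0.01 = 0.0035 rad
= 0.2005 deg
theta_new = 67 + 0.2005 = 67.2005 deg


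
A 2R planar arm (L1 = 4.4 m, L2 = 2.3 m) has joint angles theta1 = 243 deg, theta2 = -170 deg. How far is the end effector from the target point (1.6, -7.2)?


End effector via forward kinematics:
x = L1*cos(t1) + L2*cos(t1+t2) = -1.3251
y = L1*sin(t1) + L2*sin(t1+t2) = -1.7209
Distance to target:
d = sqrt((1.6 - -1.3251)^2 + (-7.2 - -1.7209)^2)
= sqrt(8.5562 + 30.0202)
= 6.211 m


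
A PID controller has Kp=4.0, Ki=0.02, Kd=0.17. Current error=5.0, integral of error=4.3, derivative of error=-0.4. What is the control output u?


u = Kp*e + Ki*int(e) + Kd*de/dt
= 4.0*5.0 + 0.02*4.3 + 0.17*(-0.4)
= 20.0 + 0.086 + -0.068
= 20.018


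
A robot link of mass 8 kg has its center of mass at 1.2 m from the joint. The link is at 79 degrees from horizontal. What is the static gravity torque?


tau = m*g*L*cos(angle)
= 8 * 9.81 * 1.2 * cos(79 deg)
= 8 * 9.81 * 1.2 * 0.1908
= 17.9696 Nm


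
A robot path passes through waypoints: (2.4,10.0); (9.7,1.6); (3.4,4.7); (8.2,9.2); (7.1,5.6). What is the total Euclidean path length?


Segment lengths:
  seg1 = sqrt((7.3)^2 + (-8.4)^2) = 11.1288
  seg2 = sqrt((-6.3)^2 + (3.1)^2) = 7.0214
  seg3 = sqrt((4.8)^2 + (4.5)^2) = 6.5795
  seg4 = sqrt((-1.1)^2 + (-3.6)^2) = 3.7643
Total = 28.494


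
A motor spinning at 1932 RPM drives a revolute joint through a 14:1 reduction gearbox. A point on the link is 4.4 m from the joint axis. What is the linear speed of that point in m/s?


omega_motor = 1932 * 2*pi/60 = 202.3186 rad/s
omega_joint = omega_motor / 14 = 14.4513 rad/s
v = omega_joint * r = 14.4513 * 4.4
= 63.5858 m/s


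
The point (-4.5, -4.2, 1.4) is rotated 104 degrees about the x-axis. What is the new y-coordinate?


Rotation about x-axis: y' = y*cos(theta) - z*sin(theta)
= -4.2 * -0.2419 - 1.4 * 0.9703
= -0.3423


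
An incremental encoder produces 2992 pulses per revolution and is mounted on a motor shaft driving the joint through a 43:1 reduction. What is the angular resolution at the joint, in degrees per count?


counts per rev = 2992
effective counts at joint = 2992 * 43 = 128656
resolution = 360 / 128656
= 0.0028 deg/count


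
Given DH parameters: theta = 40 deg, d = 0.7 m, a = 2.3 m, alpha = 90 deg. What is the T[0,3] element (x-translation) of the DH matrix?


T[0,3] = a * cos(theta)
= 2.3 * cos(40 deg)
= 2.3 * 0.766
= 1.7619


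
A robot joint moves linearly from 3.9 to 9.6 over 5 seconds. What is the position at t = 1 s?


s = t/T = 1/5 = 0.2
p(t) = p0 + (pf-p0)*s
= 3.9 + (9.6 - 3.9) * 0.2
= 5.04


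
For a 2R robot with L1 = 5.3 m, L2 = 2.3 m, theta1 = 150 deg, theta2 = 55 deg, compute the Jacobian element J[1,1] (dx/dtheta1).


J[1,1] = -L1*sin(t1) - L2*sin(t1+t2)
= -5.3*sin(150) - 2.3*sin(205)
= -1.678


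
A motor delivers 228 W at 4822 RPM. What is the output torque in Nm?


omega = 4822 * 2*pi/60 = 504.9587 rad/s
tau = P / omega = 228 / 504.9587
= 0.4515 Nm


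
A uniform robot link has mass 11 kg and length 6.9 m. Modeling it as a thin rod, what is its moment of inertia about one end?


I = (1/3) * m * L^2
= (1/3) * 11 * 6.9^2
= 0.333333 * 11 * 47.61
= 174.57 kg*m^2


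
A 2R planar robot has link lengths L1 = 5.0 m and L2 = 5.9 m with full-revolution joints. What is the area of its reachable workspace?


r_max = L1 + L2 = 10.9 m
r_min = |L1 - L2| = 0.9 m
Area = pi*(r_max^2 - r_min^2)
= pi*(118.81 - 0.81)
= pi * 118.0
= 370.7079 m^2


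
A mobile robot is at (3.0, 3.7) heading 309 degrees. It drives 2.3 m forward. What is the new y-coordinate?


y_new = y0 + d*sin(theta)
= 3.7 + 2.3*sin(309)
= 3.7 + -1.7874
= 1.9126


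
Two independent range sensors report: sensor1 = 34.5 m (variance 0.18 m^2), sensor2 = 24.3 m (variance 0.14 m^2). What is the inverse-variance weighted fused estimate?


w1 = (1/var1) / (1/var1 + 1/var2)
   = 5.5556 / (5.5556 + 7.1429) = 0.4375
w2 = 1 - w1 = 0.5625
fused = w1*s1 + w2*s2 = 15.0938 + 13.6688
= 28.7625 m


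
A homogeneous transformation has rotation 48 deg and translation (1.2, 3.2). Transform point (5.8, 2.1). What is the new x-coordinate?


x' = cos(theta)*px - sin(theta)*py + tx
= 0.6691*5.8 - 0.7431*2.1 + 1.2
= 3.5204


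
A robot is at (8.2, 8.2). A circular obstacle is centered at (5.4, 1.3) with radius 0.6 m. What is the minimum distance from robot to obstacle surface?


center_dist = sqrt((8.2-5.4)^2 + (8.2-1.3)^2)
= sqrt(7.84 + 47.61)
= 7.4465
min_dist = center_dist - radius = 7.4465 - 0.6 = 6.8465 m


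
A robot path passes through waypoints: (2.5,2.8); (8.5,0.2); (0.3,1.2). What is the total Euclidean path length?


Segment lengths:
  seg1 = sqrt((6.0)^2 + (-2.6)^2) = 6.5391
  seg2 = sqrt((-8.2)^2 + (1.0)^2) = 8.2608
Total = 14.7999


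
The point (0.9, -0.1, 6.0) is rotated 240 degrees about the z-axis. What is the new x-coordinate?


Rotation about z-axis: x' = x*cos(theta) - y*sin(theta)
= 0.9 * -0.5 - -0.1 * -0.866
= -0.5366


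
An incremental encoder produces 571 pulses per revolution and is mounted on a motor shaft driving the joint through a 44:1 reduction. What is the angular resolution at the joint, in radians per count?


counts per rev = 571
effective counts at joint = 571 * 44 = 25124
resolution = 2*pi / 25124
= 2.5009e-04 rad/count


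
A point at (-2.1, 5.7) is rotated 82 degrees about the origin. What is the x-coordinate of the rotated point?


x' = x*cos(theta) - y*sin(theta)
cos(82 deg) = 0.1392, sin(82 deg) = 0.9903
x' = -2.1 * 0.1392 - 5.7 * 0.9903
= -0.2923 - 5.6445
= -5.9368


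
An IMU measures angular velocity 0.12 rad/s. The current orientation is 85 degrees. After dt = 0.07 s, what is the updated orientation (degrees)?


delta_theta = w * dt = 0.12 * 0.07 = 0.0084 rad
= 0.4813 deg
theta_new = 85 + 0.4813 = 85.4813 deg


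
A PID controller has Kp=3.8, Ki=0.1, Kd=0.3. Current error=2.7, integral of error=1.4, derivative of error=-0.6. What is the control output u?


u = Kp*e + Ki*int(e) + Kd*de/dt
= 3.8*2.7 + 0.1*1.4 + 0.3*(-0.6)
= 10.26 + 0.14 + -0.18
= 10.22


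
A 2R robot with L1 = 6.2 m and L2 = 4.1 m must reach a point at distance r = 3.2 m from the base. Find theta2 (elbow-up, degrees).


cos(theta2) = (r^2 - L1^2 - L2^2) / (2*L1*L2)
cos(theta2) = (10.24 - 38.44 - 16.81) / 50.84
cos(theta2) = -0.885327
theta2 = 152.2917 degrees


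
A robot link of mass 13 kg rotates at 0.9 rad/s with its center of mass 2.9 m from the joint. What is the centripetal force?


F = m * omega^2 * r
= 13 * 0.9^2 * 2.9
= 13 * 0.81 * 2.9
= 30.537 N


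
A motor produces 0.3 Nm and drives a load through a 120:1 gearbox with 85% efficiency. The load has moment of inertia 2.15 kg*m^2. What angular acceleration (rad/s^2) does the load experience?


tau_out = tau_motor * N * eta
= 0.3 * 120 * 0.85 = 30.6 Nm
alpha = tau_out / I = 30.6 / 2.15
= 14.2326 rad/s^2


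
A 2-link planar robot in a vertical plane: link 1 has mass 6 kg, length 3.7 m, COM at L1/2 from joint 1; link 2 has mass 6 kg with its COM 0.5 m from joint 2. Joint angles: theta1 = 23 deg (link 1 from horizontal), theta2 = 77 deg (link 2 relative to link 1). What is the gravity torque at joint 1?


Horizontal distance from joint 1 to link-1 COM:
  x_c1 = (L1/2)*cos(t1) = 1.85 * 0.9205 = 1.7029 m
Horizontal distance from joint 1 to link-2 COM:
  x_c2 = L1*cos(t1) + Lc2*cos(t1+t2)
       = 3.7*0.9205 + 0.5*-0.1736 = 3.319 m
tau1 = m1*g*x_c1 + m2*g*x_c2
     = 6*9.81*1.7029 + 6*9.81*3.319
     = 100.2347 + 195.3589
     = 295.5936 Nm


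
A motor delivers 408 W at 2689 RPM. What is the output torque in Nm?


omega = 2689 * 2*pi/60 = 281.5914 rad/s
tau = P / omega = 408 / 281.5914
= 1.4489 Nm


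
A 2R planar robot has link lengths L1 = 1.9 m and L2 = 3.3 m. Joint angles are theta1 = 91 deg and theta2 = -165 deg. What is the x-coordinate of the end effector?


Convert angles to radians: theta1 = 1.5882, theta2 = -2.8798
x = L1*cos(theta1) + L2*cos(theta1+theta2)
x = -0.0332 + 0.9096
x = 0.8764


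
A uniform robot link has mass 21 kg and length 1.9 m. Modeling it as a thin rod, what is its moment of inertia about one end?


I = (1/3) * m * L^2
= (1/3) * 21 * 1.9^2
= 0.333333 * 21 * 3.61
= 25.27 kg*m^2


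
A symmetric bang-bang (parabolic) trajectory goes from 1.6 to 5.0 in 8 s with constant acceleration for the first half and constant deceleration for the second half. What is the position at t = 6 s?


Symmetric rest-to-rest: each phase covers (pf-p0)/2 in time T/2. 0.5*a*(T/2)^2 = (pf-p0)/2 => a = 4*(pf-p0)/T^2
a = 4*(5.0-1.6)/8^2 = 0.2125
t = 6 is in the deceleration phase (t > T/2).
p = pf - 0.5*a*(T-t)^2 = 5.0 - 0.5*0.2125*2^2
= 4.575


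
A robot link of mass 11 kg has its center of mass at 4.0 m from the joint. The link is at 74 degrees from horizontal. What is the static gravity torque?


tau = m*g*L*cos(angle)
= 11 * 9.81 * 4.0 * cos(74 deg)
= 11 * 9.81 * 4.0 * 0.2756
= 118.9761 Nm


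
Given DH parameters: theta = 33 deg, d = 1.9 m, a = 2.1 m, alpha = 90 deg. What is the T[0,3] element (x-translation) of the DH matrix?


T[0,3] = a * cos(theta)
= 2.1 * cos(33 deg)
= 2.1 * 0.8387
= 1.7612


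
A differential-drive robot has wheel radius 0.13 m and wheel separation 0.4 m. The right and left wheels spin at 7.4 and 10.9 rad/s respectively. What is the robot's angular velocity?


vR = r*wR = 0.13*7.4 = 0.962 m/s
vL = r*wL = 0.13*10.9 = 1.417 m/s
v = (vR+vL)/2 = 1.1895 m/s
omega = (vR-vL)/L = -1.1375 rad/s
angular velocity = -1.1375 rad/s


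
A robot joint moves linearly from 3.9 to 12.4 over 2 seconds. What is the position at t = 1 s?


s = t/T = 1/2 = 0.5
p(t) = p0 + (pf-p0)*s
= 3.9 + (12.4 - 3.9) * 0.5
= 8.15


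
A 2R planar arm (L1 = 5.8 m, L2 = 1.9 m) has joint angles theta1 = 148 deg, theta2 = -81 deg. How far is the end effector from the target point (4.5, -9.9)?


End effector via forward kinematics:
x = L1*cos(t1) + L2*cos(t1+t2) = -4.1763
y = L1*sin(t1) + L2*sin(t1+t2) = 4.8225
Distance to target:
d = sqrt((4.5 - -4.1763)^2 + (-9.9 - 4.8225)^2)
= sqrt(75.278 + 216.7517)
= 17.0889 m


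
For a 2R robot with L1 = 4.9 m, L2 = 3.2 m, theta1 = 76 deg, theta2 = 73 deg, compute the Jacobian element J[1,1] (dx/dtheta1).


J[1,1] = -L1*sin(t1) - L2*sin(t1+t2)
= -4.9*sin(76) - 3.2*sin(149)
= -6.4026


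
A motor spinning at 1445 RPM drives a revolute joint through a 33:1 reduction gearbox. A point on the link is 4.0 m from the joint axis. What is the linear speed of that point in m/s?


omega_motor = 1445 * 2*pi/60 = 151.32 rad/s
omega_joint = omega_motor / 33 = 4.5855 rad/s
v = omega_joint * r = 4.5855 * 4.0
= 18.3418 m/s


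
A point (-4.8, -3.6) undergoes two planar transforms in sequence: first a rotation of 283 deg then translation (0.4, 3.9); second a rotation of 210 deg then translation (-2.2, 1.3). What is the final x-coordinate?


After transform 1:
x1 = cos(283)*-4.8 - sin(283)*-3.6 + 0.4 = -4.1875
y1 = sin(283)*-4.8 + cos(283)*-3.6 + 3.9 = 7.7672
After transform 2:
x2 = cos(210)*-4.1875 - sin(210)*7.7672 + -2.2
= 5.3101


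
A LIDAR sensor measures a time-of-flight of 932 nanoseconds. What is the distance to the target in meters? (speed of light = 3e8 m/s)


tof = 932 ns = 9.32e-07 s
dist = c * tof / 2
= 3e8 * 9.32e-07 / 2
= 139.8 m


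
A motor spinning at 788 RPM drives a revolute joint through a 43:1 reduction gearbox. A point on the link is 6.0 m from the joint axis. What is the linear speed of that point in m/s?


omega_motor = 788 * 2*pi/60 = 82.5192 rad/s
omega_joint = omega_motor / 43 = 1.9191 rad/s
v = omega_joint * r = 1.9191 * 6.0
= 11.5143 m/s


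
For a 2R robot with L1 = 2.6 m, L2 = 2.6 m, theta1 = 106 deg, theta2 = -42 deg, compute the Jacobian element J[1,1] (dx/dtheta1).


J[1,1] = -L1*sin(t1) - L2*sin(t1+t2)
= -2.6*sin(106) - 2.6*sin(64)
= -4.8361


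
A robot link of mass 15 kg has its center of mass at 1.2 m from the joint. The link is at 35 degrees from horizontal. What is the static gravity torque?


tau = m*g*L*cos(angle)
= 15 * 9.81 * 1.2 * cos(35 deg)
= 15 * 9.81 * 1.2 * 0.8192
= 144.6459 Nm


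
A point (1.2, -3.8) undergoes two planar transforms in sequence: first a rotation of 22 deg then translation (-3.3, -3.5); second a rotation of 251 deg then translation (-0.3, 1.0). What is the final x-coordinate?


After transform 1:
x1 = cos(22)*1.2 - sin(22)*-3.8 + -3.3 = -0.7639
y1 = sin(22)*1.2 + cos(22)*-3.8 + -3.5 = -6.5738
After transform 2:
x2 = cos(251)*-0.7639 - sin(251)*-6.5738 + -0.3
= -6.2669


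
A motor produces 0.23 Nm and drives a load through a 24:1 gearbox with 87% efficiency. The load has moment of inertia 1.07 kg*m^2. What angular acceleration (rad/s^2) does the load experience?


tau_out = tau_motor * N * eta
= 0.23 * 24 * 0.87 = 4.8024 Nm
alpha = tau_out / I = 4.8024 / 1.07
= 4.4882 rad/s^2


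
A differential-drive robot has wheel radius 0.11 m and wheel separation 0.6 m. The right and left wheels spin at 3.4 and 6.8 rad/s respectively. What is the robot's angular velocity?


vR = r*wR = 0.11*3.4 = 0.374 m/s
vL = r*wL = 0.11*6.8 = 0.748 m/s
v = (vR+vL)/2 = 0.561 m/s
omega = (vR-vL)/L = -0.6233 rad/s
angular velocity = -0.6233 rad/s


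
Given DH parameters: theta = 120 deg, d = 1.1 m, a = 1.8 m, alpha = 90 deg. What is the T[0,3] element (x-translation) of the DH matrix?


T[0,3] = a * cos(theta)
= 1.8 * cos(120 deg)
= 1.8 * -0.5
= -0.9


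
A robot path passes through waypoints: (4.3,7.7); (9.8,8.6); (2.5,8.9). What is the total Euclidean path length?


Segment lengths:
  seg1 = sqrt((5.5)^2 + (0.9)^2) = 5.5731
  seg2 = sqrt((-7.3)^2 + (0.3)^2) = 7.3062
Total = 12.8793


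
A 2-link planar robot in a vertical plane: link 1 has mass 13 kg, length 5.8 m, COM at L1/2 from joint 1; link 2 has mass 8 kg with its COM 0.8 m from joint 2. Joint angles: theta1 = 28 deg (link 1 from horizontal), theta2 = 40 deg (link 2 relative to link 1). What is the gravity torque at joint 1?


Horizontal distance from joint 1 to link-1 COM:
  x_c1 = (L1/2)*cos(t1) = 2.9 * 0.8829 = 2.5605 m
Horizontal distance from joint 1 to link-2 COM:
  x_c2 = L1*cos(t1) + Lc2*cos(t1+t2)
       = 5.8*0.8829 + 0.8*0.3746 = 5.4208 m
tau1 = m1*g*x_c1 + m2*g*x_c2
     = 13*9.81*2.5605 + 8*9.81*5.4208
     = 326.5467 + 425.4229
     = 751.9696 Nm


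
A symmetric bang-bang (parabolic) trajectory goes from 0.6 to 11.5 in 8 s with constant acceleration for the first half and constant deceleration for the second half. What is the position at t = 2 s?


Symmetric rest-to-rest: each phase covers (pf-p0)/2 in time T/2. 0.5*a*(T/2)^2 = (pf-p0)/2 => a = 4*(pf-p0)/T^2
a = 4*(11.5-0.6)/8^2 = 0.6813
t = 2 is in the acceleration phase (t <= T/2).
p = p0 + 0.5*a*t^2 = 0.6 + 0.5*0.6813*2^2
= 1.9625
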